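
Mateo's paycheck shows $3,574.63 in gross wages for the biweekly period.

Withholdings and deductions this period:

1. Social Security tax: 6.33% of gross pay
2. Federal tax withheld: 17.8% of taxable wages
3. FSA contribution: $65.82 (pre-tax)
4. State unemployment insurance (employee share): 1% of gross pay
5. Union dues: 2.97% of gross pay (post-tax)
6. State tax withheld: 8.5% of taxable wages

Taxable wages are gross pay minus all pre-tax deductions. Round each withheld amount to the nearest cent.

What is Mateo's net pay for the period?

FSA contribution: $65.82
Taxable wages = $3,574.63 − $65.82 = $3,508.81
State tax withheld: $3,508.81 × 0.085 = $298.25
Federal tax withheld: $3,508.81 × 0.178 = $624.57
State unemployment insurance (employee share): $3,574.63 × 0.01 = $35.75
Social Security tax: $3,574.63 × 0.0633 = $226.27
Union dues: $3,574.63 × 0.0297 = $106.17
Total deductions = $65.82 + $298.25 + $624.57 + $35.75 + $226.27 + $106.17 = $1,356.83
Net pay = $3,574.63 − $1,356.83 = $2,217.80

$2,217.80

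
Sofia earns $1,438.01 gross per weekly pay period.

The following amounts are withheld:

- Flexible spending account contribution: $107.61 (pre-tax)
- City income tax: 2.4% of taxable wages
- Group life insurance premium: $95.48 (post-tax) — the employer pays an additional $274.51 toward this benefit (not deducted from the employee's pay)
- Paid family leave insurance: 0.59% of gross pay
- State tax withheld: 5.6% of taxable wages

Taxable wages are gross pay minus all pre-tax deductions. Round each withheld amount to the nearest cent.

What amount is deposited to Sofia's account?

Flexible spending account contribution: $107.61
Taxable wages = $1,438.01 − $107.61 = $1,330.40
City income tax: $1,330.40 × 0.024 = $31.93
State tax withheld: $1,330.40 × 0.056 = $74.50
Paid family leave insurance: $1,438.01 × 0.0059 = $8.48
Group life insurance premium: $95.48
(Employer's $274.51 toward group life insurance premium is not withheld from the employee.)
Total deductions = $107.61 + $31.93 + $74.50 + $8.48 + $95.48 = $318.00
Net pay = $1,438.01 − $318.00 = $1,120.01

$1,120.01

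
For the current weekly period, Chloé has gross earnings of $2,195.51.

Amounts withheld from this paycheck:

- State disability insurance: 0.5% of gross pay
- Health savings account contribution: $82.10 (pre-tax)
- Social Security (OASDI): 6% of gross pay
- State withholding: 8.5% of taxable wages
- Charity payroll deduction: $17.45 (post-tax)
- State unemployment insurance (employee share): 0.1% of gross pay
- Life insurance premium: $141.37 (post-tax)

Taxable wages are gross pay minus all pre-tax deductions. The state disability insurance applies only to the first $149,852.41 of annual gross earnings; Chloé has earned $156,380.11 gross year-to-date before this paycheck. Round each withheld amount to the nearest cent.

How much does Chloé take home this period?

$1,641.02

Health savings account contribution: $82.10
Taxable wages = $2,195.51 − $82.10 = $2,113.41
State withholding: $2,113.41 × 0.085 = $179.64
State disability insurance: annual cap $149,852.41 already reached (YTD $156,380.11), so $0.00
State unemployment insurance (employee share): $2,195.51 × 0.001 = $2.20
Social Security (OASDI): $2,195.51 × 0.06 = $131.73
Life insurance premium: $141.37
Charity payroll deduction: $17.45
Total deductions = $82.10 + $179.64 + $0.00 + $2.20 + $131.73 + $141.37 + $17.45 = $554.49
Net pay = $2,195.51 − $554.49 = $1,641.02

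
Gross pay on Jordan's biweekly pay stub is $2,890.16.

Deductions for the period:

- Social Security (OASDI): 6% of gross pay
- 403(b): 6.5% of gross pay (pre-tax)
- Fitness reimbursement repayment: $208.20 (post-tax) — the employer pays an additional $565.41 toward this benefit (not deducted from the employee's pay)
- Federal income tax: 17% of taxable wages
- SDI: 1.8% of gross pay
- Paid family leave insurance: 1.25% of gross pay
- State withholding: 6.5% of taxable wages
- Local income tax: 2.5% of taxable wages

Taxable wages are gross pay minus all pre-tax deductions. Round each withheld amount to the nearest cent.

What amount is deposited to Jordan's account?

403(b): $2,890.16 × 0.065 = $187.86
Taxable wages = $2,890.16 − $187.86 = $2,702.30
Federal income tax: $2,702.30 × 0.17 = $459.39
State withholding: $2,702.30 × 0.065 = $175.65
Local income tax: $2,702.30 × 0.025 = $67.56
Social Security (OASDI): $2,890.16 × 0.06 = $173.41
Paid family leave insurance: $2,890.16 × 0.0125 = $36.13
SDI: $2,890.16 × 0.018 = $52.02
Fitness reimbursement repayment: $208.20
(Employer's $565.41 toward fitness reimbursement repayment is not withheld from the employee.)
Total deductions = $187.86 + $459.39 + $175.65 + $67.56 + $173.41 + $36.13 + $52.02 + $208.20 = $1,360.22
Net pay = $2,890.16 − $1,360.22 = $1,529.94

$1,529.94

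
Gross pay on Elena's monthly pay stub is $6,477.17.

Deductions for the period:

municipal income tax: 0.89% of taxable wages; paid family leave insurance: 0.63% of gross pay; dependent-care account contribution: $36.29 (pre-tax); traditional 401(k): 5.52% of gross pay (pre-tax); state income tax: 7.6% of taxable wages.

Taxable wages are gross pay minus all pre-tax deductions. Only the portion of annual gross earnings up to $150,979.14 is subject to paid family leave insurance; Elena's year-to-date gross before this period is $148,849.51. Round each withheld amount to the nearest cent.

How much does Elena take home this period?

Dependent-care account contribution: $36.29
Traditional 401(k): $6,477.17 × 0.0552 = $357.54
Pre-tax total = $36.29 + $357.54 = $393.83
Taxable wages = $6,477.17 − $393.83 = $6,083.34
State income tax: $6,083.34 × 0.076 = $462.33
Municipal income tax: $6,083.34 × 0.0089 = $54.14
Paid family leave insurance: only $150,979.14 − $148,849.51 = $2,129.63 of this check is subject → $2,129.63 × 0.0063 = $13.42
Total deductions = $36.29 + $357.54 + $462.33 + $54.14 + $13.42 = $923.72
Net pay = $6,477.17 − $923.72 = $5,553.45

$5,553.45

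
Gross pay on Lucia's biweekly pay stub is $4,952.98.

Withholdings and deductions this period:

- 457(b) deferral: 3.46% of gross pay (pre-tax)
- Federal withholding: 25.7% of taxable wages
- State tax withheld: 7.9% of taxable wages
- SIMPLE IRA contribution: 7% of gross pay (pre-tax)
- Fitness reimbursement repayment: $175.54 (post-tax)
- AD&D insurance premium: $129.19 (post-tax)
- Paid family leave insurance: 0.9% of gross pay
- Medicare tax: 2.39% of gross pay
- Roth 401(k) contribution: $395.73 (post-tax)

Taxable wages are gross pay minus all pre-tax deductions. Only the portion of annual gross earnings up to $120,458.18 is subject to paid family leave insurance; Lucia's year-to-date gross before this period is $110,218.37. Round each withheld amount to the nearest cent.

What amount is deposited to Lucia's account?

457(b) deferral: $4,952.98 × 0.0346 = $171.37
SIMPLE IRA contribution: $4,952.98 × 0.07 = $346.71
Pre-tax total = $171.37 + $346.71 = $518.08
Taxable wages = $4,952.98 − $518.08 = $4,434.90
Federal withholding: $4,434.90 × 0.257 = $1,139.77
State tax withheld: $4,434.90 × 0.079 = $350.36
Paid family leave insurance: cap not yet reached, full $4,952.98 is subject → $4,952.98 × 0.009 = $44.58
Medicare tax: $4,952.98 × 0.0239 = $118.38
Fitness reimbursement repayment: $175.54
AD&D insurance premium: $129.19
Roth 401(k) contribution: $395.73
Total deductions = $171.37 + $346.71 + $1,139.77 + $350.36 + $44.58 + $118.38 + $175.54 + $129.19 + $395.73 = $2,871.63
Net pay = $4,952.98 − $2,871.63 = $2,081.35

$2,081.35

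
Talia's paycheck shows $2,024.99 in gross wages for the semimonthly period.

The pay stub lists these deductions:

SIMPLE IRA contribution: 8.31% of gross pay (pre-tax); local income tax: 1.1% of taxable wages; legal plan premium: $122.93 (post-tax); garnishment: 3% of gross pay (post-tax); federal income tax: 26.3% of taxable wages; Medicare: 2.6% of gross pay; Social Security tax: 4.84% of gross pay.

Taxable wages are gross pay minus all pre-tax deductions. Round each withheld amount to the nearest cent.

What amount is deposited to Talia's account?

$1,013.64

SIMPLE IRA contribution: $2,024.99 × 0.0831 = $168.28
Taxable wages = $2,024.99 − $168.28 = $1,856.71
Local income tax: $1,856.71 × 0.011 = $20.42
Federal income tax: $1,856.71 × 0.263 = $488.31
Social Security tax: $2,024.99 × 0.0484 = $98.01
Medicare: $2,024.99 × 0.026 = $52.65
Legal plan premium: $122.93
Garnishment: $2,024.99 × 0.03 = $60.75
Total deductions = $168.28 + $20.42 + $488.31 + $98.01 + $52.65 + $122.93 + $60.75 = $1,011.35
Net pay = $2,024.99 − $1,011.35 = $1,013.64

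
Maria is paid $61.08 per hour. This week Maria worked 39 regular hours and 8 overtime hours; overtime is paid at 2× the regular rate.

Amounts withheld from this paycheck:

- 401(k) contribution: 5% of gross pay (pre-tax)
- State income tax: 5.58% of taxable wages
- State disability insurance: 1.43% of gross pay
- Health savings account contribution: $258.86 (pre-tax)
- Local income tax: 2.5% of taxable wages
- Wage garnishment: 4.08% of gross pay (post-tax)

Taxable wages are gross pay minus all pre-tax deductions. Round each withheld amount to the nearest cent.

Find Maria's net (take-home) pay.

Regular pay: 39 × $61.08 = $2382.12
Overtime pay: 8 × $61.08 × 2 = $977.28
Gross pay = $2382.12 + $977.28 = $3359.40
401(k) contribution: $3359.40 × 0.05 = $167.97
Health savings account contribution: $258.86
Pre-tax total = $167.97 + $258.86 = $426.83
Taxable wages = $3359.40 − $426.83 = $2932.57
State income tax: $2932.57 × 0.0558 = $163.64
Local income tax: $2932.57 × 0.025 = $73.31
State disability insurance: $3359.40 × 0.0143 = $48.04
Wage garnishment: $3359.40 × 0.0408 = $137.06
Total deductions = $167.97 + $258.86 + $163.64 + $73.31 + $48.04 + $137.06 = $848.88
Net pay = $3359.40 − $848.88 = $2510.52

$2510.52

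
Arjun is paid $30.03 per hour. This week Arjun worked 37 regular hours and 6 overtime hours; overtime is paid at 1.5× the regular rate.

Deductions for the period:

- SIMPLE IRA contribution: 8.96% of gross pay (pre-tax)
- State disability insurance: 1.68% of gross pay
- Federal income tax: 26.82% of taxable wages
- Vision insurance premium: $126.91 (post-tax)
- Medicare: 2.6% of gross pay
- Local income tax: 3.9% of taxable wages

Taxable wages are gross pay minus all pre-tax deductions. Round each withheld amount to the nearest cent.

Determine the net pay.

$685.23

Regular pay: 37 × $30.03 = $1111.11
Overtime pay: 6 × $30.03 × 1.5 = $270.27
Gross pay = $1111.11 + $270.27 = $1381.38
SIMPLE IRA contribution: $1381.38 × 0.0896 = $123.77
Taxable wages = $1381.38 − $123.77 = $1257.61
Local income tax: $1257.61 × 0.039 = $49.05
Federal income tax: $1257.61 × 0.2682 = $337.29
Medicare: $1381.38 × 0.026 = $35.92
State disability insurance: $1381.38 × 0.0168 = $23.21
Vision insurance premium: $126.91
Total deductions = $123.77 + $49.05 + $337.29 + $35.92 + $23.21 + $126.91 = $696.15
Net pay = $1381.38 − $696.15 = $685.23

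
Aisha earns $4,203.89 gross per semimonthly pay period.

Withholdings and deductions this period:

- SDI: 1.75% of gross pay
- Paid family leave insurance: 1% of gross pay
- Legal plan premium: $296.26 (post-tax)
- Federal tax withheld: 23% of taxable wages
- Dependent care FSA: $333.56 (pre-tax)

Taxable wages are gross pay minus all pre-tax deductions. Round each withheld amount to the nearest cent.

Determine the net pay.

$2,568.28

Dependent care FSA: $333.56
Taxable wages = $4,203.89 − $333.56 = $3,870.33
Federal tax withheld: $3,870.33 × 0.23 = $890.18
Paid family leave insurance: $4,203.89 × 0.01 = $42.04
SDI: $4,203.89 × 0.0175 = $73.57
Legal plan premium: $296.26
Total deductions = $333.56 + $890.18 + $42.04 + $73.57 + $296.26 = $1,635.61
Net pay = $4,203.89 − $1,635.61 = $2,568.28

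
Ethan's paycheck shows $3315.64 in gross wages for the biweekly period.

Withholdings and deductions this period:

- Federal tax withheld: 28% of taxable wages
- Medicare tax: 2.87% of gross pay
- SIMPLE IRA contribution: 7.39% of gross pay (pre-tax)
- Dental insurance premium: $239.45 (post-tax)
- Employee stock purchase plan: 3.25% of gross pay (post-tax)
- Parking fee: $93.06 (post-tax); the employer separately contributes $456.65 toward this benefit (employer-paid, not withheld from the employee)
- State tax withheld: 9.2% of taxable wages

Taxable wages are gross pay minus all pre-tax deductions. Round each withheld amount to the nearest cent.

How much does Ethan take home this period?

SIMPLE IRA contribution: $3315.64 × 0.0739 = $245.03
Taxable wages = $3315.64 − $245.03 = $3070.61
State tax withheld: $3070.61 × 0.092 = $282.50
Federal tax withheld: $3070.61 × 0.28 = $859.77
Medicare tax: $3315.64 × 0.0287 = $95.16
Parking fee: $93.06
Dental insurance premium: $239.45
Employee stock purchase plan: $3315.64 × 0.0325 = $107.76
(Employer's $456.65 toward parking fee is not withheld from the employee.)
Total deductions = $245.03 + $282.50 + $859.77 + $95.16 + $93.06 + $239.45 + $107.76 = $1922.73
Net pay = $3315.64 − $1922.73 = $1392.91

$1392.91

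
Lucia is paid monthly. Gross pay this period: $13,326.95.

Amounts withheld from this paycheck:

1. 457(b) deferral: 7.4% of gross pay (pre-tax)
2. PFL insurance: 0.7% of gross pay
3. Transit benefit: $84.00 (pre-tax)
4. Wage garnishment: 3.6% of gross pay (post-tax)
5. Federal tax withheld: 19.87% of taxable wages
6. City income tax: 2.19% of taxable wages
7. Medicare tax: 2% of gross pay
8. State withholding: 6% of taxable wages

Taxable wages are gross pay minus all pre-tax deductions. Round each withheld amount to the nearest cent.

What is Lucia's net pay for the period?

457(b) deferral: $13,326.95 × 0.074 = $986.19
Transit benefit: $84.00
Pre-tax total = $986.19 + $84.00 = $1,070.19
Taxable wages = $13,326.95 − $1,070.19 = $12,256.76
City income tax: $12,256.76 × 0.0219 = $268.42
State withholding: $12,256.76 × 0.06 = $735.41
Federal tax withheld: $12,256.76 × 0.1987 = $2,435.42
PFL insurance: $13,326.95 × 0.007 = $93.29
Medicare tax: $13,326.95 × 0.02 = $266.54
Wage garnishment: $13,326.95 × 0.036 = $479.77
Total deductions = $986.19 + $84.00 + $268.42 + $735.41 + $2,435.42 + $93.29 + $266.54 + $479.77 = $5,349.04
Net pay = $13,326.95 − $5,349.04 = $7,977.91

$7,977.91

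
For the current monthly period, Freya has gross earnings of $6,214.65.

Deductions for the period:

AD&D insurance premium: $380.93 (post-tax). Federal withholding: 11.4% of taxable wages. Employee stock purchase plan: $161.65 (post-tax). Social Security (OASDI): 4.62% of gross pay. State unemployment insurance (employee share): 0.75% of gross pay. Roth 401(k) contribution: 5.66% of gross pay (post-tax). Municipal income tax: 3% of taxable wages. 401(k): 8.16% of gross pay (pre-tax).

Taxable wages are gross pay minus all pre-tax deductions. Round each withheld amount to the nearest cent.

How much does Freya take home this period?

401(k): $6,214.65 × 0.0816 = $507.12
Taxable wages = $6,214.65 − $507.12 = $5,707.53
Municipal income tax: $5,707.53 × 0.03 = $171.23
Federal withholding: $5,707.53 × 0.114 = $650.66
State unemployment insurance (employee share): $6,214.65 × 0.0075 = $46.61
Social Security (OASDI): $6,214.65 × 0.0462 = $287.12
Roth 401(k) contribution: $6,214.65 × 0.0566 = $351.75
AD&D insurance premium: $380.93
Employee stock purchase plan: $161.65
Total deductions = $507.12 + $171.23 + $650.66 + $46.61 + $287.12 + $351.75 + $380.93 + $161.65 = $2,557.07
Net pay = $6,214.65 − $2,557.07 = $3,657.58

$3,657.58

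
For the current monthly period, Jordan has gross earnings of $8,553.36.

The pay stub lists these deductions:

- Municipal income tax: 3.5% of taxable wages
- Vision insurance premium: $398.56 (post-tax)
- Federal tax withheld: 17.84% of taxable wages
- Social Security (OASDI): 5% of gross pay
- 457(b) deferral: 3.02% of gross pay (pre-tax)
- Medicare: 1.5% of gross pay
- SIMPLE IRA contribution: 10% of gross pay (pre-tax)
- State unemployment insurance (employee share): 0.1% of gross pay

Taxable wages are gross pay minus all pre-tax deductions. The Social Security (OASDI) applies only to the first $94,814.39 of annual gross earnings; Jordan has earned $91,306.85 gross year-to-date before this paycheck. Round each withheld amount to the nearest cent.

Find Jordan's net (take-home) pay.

$5,141.29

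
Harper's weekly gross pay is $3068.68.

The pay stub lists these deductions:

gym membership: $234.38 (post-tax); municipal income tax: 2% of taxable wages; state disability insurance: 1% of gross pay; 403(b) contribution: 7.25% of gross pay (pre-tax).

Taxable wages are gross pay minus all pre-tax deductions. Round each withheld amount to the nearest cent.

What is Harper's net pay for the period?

403(b) contribution: $3068.68 × 0.0725 = $222.48
Taxable wages = $3068.68 − $222.48 = $2846.20
Municipal income tax: $2846.20 × 0.02 = $56.92
State disability insurance: $3068.68 × 0.01 = $30.69
Gym membership: $234.38
Total deductions = $222.48 + $56.92 + $30.69 + $234.38 = $544.47
Net pay = $3068.68 − $544.47 = $2524.21

$2524.21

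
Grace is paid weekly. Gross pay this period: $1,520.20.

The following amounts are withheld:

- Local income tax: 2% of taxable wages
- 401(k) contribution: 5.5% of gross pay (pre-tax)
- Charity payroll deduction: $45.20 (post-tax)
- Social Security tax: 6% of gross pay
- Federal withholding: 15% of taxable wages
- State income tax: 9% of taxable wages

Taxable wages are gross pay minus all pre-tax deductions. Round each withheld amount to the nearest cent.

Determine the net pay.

401(k) contribution: $1,520.20 × 0.055 = $83.61
Taxable wages = $1,520.20 − $83.61 = $1,436.59
Local income tax: $1,436.59 × 0.02 = $28.73
State income tax: $1,436.59 × 0.09 = $129.29
Federal withholding: $1,436.59 × 0.15 = $215.49
Social Security tax: $1,520.20 × 0.06 = $91.21
Charity payroll deduction: $45.20
Total deductions = $83.61 + $28.73 + $129.29 + $215.49 + $91.21 + $45.20 = $593.53
Net pay = $1,520.20 − $593.53 = $926.67

$926.67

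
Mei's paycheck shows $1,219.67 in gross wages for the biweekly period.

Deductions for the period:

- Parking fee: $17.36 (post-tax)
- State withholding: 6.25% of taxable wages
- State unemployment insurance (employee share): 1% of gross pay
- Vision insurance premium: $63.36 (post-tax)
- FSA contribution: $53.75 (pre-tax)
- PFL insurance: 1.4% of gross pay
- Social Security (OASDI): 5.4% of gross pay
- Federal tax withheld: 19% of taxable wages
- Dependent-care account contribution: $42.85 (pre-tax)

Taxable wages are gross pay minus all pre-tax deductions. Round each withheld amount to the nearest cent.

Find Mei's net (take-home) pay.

FSA contribution: $53.75
Dependent-care account contribution: $42.85
Pre-tax total = $53.75 + $42.85 = $96.60
Taxable wages = $1,219.67 − $96.60 = $1,123.07
Federal tax withheld: $1,123.07 × 0.19 = $213.38
State withholding: $1,123.07 × 0.0625 = $70.19
PFL insurance: $1,219.67 × 0.014 = $17.08
Social Security (OASDI): $1,219.67 × 0.054 = $65.86
State unemployment insurance (employee share): $1,219.67 × 0.01 = $12.20
Parking fee: $17.36
Vision insurance premium: $63.36
Total deductions = $53.75 + $42.85 + $213.38 + $70.19 + $17.08 + $65.86 + $12.20 + $17.36 + $63.36 = $556.03
Net pay = $1,219.67 − $556.03 = $663.64

$663.64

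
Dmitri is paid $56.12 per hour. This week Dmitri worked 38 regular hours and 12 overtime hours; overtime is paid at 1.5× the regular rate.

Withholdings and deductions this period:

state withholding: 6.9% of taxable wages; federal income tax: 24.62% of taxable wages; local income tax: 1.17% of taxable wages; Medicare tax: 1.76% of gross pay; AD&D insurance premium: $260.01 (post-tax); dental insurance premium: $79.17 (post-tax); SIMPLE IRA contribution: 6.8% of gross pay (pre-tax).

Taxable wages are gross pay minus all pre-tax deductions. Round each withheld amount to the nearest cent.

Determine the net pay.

Regular pay: 38 × $56.12 = $2132.56
Overtime pay: 12 × $56.12 × 1.5 = $1010.16
Gross pay = $2132.56 + $1010.16 = $3142.72
SIMPLE IRA contribution: $3142.72 × 0.068 = $213.70
Taxable wages = $3142.72 − $213.70 = $2929.02
Federal income tax: $2929.02 × 0.2462 = $721.12
State withholding: $2929.02 × 0.069 = $202.10
Local income tax: $2929.02 × 0.0117 = $34.27
Medicare tax: $3142.72 × 0.0176 = $55.31
AD&D insurance premium: $260.01
Dental insurance premium: $79.17
Total deductions = $213.70 + $721.12 + $202.10 + $34.27 + $55.31 + $260.01 + $79.17 = $1565.68
Net pay = $3142.72 − $1565.68 = $1577.04

$1577.04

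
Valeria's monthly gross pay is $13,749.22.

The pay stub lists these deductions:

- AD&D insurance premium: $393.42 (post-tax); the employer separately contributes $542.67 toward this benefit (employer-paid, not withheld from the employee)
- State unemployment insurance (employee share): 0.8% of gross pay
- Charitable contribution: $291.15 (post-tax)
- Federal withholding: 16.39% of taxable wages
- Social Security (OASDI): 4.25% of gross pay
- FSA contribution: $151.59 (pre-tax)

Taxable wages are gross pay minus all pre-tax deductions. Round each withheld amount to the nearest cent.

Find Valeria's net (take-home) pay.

$9,990.08

FSA contribution: $151.59
Taxable wages = $13,749.22 − $151.59 = $13,597.63
Federal withholding: $13,597.63 × 0.1639 = $2,228.65
State unemployment insurance (employee share): $13,749.22 × 0.008 = $109.99
Social Security (OASDI): $13,749.22 × 0.0425 = $584.34
Charitable contribution: $291.15
AD&D insurance premium: $393.42
(Employer's $542.67 toward AD&D insurance premium is not withheld from the employee.)
Total deductions = $151.59 + $2,228.65 + $109.99 + $584.34 + $291.15 + $393.42 = $3,759.14
Net pay = $13,749.22 − $3,759.14 = $9,990.08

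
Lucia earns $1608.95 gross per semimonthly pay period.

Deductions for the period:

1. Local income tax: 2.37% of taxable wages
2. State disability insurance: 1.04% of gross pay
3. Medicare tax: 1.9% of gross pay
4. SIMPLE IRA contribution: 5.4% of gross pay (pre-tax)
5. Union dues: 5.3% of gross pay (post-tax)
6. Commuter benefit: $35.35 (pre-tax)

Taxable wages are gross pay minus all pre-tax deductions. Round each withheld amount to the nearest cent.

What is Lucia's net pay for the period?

SIMPLE IRA contribution: $1608.95 × 0.054 = $86.88
Commuter benefit: $35.35
Pre-tax total = $86.88 + $35.35 = $122.23
Taxable wages = $1608.95 − $122.23 = $1486.72
Local income tax: $1486.72 × 0.0237 = $35.24
Medicare tax: $1608.95 × 0.019 = $30.57
State disability insurance: $1608.95 × 0.0104 = $16.73
Union dues: $1608.95 × 0.053 = $85.27
Total deductions = $86.88 + $35.35 + $35.24 + $30.57 + $16.73 + $85.27 = $290.04
Net pay = $1608.95 − $290.04 = $1318.91

$1318.91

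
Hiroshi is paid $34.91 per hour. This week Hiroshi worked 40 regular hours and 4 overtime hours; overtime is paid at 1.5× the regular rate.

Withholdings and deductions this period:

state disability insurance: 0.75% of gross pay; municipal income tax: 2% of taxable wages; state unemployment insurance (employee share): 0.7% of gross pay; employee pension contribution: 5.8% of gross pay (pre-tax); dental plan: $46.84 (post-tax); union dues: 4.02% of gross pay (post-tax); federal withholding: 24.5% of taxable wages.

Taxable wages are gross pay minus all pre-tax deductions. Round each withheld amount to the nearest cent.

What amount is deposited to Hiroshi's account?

Regular pay: 40 × $34.91 = $1,396.40
Overtime pay: 4 × $34.91 × 1.5 = $209.46
Gross pay = $1,396.40 + $209.46 = $1,605.86
Employee pension contribution: $1,605.86 × 0.058 = $93.14
Taxable wages = $1,605.86 − $93.14 = $1,512.72
Municipal income tax: $1,512.72 × 0.02 = $30.25
Federal withholding: $1,512.72 × 0.245 = $370.62
State unemployment insurance (employee share): $1,605.86 × 0.007 = $11.24
State disability insurance: $1,605.86 × 0.0075 = $12.04
Union dues: $1,605.86 × 0.0402 = $64.56
Dental plan: $46.84
Total deductions = $93.14 + $30.25 + $370.62 + $11.24 + $12.04 + $64.56 + $46.84 = $628.69
Net pay = $1,605.86 − $628.69 = $977.17

$977.17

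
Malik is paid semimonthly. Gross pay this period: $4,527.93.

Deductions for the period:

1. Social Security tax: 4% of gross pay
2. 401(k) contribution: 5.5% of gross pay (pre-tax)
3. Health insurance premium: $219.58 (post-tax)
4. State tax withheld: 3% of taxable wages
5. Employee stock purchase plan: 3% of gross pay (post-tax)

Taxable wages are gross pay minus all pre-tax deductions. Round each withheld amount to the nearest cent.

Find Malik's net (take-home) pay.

$3,613.98

401(k) contribution: $4,527.93 × 0.055 = $249.04
Taxable wages = $4,527.93 − $249.04 = $4,278.89
State tax withheld: $4,278.89 × 0.03 = $128.37
Social Security tax: $4,527.93 × 0.04 = $181.12
Employee stock purchase plan: $4,527.93 × 0.03 = $135.84
Health insurance premium: $219.58
Total deductions = $249.04 + $128.37 + $181.12 + $135.84 + $219.58 = $913.95
Net pay = $4,527.93 − $913.95 = $3,613.98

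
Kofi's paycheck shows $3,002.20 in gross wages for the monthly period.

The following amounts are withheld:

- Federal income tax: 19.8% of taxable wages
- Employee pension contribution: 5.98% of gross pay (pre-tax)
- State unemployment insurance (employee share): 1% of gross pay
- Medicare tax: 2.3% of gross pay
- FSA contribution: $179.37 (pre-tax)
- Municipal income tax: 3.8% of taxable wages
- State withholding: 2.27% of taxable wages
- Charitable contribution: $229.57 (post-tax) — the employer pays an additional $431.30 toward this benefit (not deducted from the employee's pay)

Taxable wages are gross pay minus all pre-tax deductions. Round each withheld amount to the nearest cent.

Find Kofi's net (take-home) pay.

FSA contribution: $179.37
Employee pension contribution: $3,002.20 × 0.0598 = $179.53
Pre-tax total = $179.37 + $179.53 = $358.90
Taxable wages = $3,002.20 − $358.90 = $2,643.30
Municipal income tax: $2,643.30 × 0.038 = $100.45
State withholding: $2,643.30 × 0.0227 = $60.00
Federal income tax: $2,643.30 × 0.198 = $523.37
State unemployment insurance (employee share): $3,002.20 × 0.01 = $30.02
Medicare tax: $3,002.20 × 0.023 = $69.05
Charitable contribution: $229.57
(Employer's $431.30 toward charitable contribution is not withheld from the employee.)
Total deductions = $179.37 + $179.53 + $100.45 + $60.00 + $523.37 + $30.02 + $69.05 + $229.57 = $1,371.36
Net pay = $3,002.20 − $1,371.36 = $1,630.84

$1,630.84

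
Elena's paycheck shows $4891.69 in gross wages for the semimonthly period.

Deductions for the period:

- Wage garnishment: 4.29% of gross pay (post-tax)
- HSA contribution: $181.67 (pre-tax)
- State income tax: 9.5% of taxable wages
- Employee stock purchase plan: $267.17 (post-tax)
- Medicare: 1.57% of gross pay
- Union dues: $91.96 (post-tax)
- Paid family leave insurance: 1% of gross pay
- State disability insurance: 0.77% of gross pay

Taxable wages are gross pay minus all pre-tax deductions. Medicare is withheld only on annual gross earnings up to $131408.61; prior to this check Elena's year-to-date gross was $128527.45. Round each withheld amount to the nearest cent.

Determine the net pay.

$3561.77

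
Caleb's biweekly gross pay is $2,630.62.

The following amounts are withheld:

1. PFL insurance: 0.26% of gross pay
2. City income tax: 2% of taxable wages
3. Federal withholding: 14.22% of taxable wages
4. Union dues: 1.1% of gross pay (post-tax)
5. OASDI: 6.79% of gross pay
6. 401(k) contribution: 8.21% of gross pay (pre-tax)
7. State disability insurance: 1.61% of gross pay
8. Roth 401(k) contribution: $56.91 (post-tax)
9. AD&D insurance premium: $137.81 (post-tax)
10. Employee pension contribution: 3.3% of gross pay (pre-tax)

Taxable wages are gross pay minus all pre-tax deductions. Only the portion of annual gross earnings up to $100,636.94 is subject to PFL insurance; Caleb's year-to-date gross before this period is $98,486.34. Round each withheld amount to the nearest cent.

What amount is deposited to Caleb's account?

$1,500.04

Employee pension contribution: $2,630.62 × 0.033 = $86.81
401(k) contribution: $2,630.62 × 0.0821 = $215.97
Pre-tax total = $86.81 + $215.97 = $302.78
Taxable wages = $2,630.62 − $302.78 = $2,327.84
Federal withholding: $2,327.84 × 0.1422 = $331.02
City income tax: $2,327.84 × 0.02 = $46.56
State disability insurance: $2,630.62 × 0.0161 = $42.35
OASDI: $2,630.62 × 0.0679 = $178.62
PFL insurance: only $100,636.94 − $98,486.34 = $2,150.60 of this check is subject → $2,150.60 × 0.0026 = $5.59
AD&D insurance premium: $137.81
Roth 401(k) contribution: $56.91
Union dues: $2,630.62 × 0.011 = $28.94
Total deductions = $86.81 + $215.97 + $331.02 + $46.56 + $42.35 + $178.62 + $5.59 + $137.81 + $56.91 + $28.94 = $1,130.58
Net pay = $2,630.62 − $1,130.58 = $1,500.04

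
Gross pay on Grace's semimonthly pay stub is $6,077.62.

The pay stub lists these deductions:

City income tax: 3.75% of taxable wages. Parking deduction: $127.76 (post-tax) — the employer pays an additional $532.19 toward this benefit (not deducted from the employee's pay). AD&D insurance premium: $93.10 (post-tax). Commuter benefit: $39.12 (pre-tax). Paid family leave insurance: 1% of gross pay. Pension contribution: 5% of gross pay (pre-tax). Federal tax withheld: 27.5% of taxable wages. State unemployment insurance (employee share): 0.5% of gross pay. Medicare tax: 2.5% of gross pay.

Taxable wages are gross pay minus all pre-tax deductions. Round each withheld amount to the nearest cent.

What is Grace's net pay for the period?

Pension contribution: $6,077.62 × 0.05 = $303.88
Commuter benefit: $39.12
Pre-tax total = $303.88 + $39.12 = $343.00
Taxable wages = $6,077.62 − $343.00 = $5,734.62
Federal tax withheld: $5,734.62 × 0.275 = $1,577.02
City income tax: $5,734.62 × 0.0375 = $215.05
State unemployment insurance (employee share): $6,077.62 × 0.005 = $30.39
Paid family leave insurance: $6,077.62 × 0.01 = $60.78
Medicare tax: $6,077.62 × 0.025 = $151.94
AD&D insurance premium: $93.10
Parking deduction: $127.76
(Employer's $532.19 toward parking deduction is not withheld from the employee.)
Total deductions = $303.88 + $39.12 + $1,577.02 + $215.05 + $30.39 + $60.78 + $151.94 + $93.10 + $127.76 = $2,599.04
Net pay = $6,077.62 − $2,599.04 = $3,478.58

$3,478.58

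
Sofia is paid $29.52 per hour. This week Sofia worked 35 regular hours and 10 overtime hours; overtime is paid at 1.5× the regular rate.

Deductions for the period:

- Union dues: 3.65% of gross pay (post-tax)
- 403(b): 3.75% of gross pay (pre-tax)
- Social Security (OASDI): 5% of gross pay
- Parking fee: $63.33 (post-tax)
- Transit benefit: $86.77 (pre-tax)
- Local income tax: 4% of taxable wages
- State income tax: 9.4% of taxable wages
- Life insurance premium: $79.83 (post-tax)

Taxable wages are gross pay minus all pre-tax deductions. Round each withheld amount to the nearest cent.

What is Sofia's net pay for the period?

$884.31

Regular pay: 35 × $29.52 = $1,033.20
Overtime pay: 10 × $29.52 × 1.5 = $442.80
Gross pay = $1,033.20 + $442.80 = $1,476.00
Transit benefit: $86.77
403(b): $1,476.00 × 0.0375 = $55.35
Pre-tax total = $86.77 + $55.35 = $142.12
Taxable wages = $1,476.00 − $142.12 = $1,333.88
State income tax: $1,333.88 × 0.094 = $125.38
Local income tax: $1,333.88 × 0.04 = $53.36
Social Security (OASDI): $1,476.00 × 0.05 = $73.80
Union dues: $1,476.00 × 0.0365 = $53.87
Parking fee: $63.33
Life insurance premium: $79.83
Total deductions = $86.77 + $55.35 + $125.38 + $53.36 + $73.80 + $53.87 + $63.33 + $79.83 = $591.69
Net pay = $1,476.00 − $591.69 = $884.31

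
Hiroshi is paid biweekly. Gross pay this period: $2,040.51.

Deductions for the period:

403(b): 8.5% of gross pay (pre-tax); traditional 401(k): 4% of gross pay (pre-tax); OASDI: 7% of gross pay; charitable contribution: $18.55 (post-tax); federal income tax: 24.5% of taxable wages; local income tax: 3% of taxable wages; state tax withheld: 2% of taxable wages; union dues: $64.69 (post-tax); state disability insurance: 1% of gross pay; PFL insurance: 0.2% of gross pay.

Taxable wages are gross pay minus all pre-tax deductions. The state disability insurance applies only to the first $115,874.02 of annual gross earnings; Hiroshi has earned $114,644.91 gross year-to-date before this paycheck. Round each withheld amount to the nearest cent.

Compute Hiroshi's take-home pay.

$1,016.29

Traditional 401(k): $2,040.51 × 0.04 = $81.62
403(b): $2,040.51 × 0.085 = $173.44
Pre-tax total = $81.62 + $173.44 = $255.06
Taxable wages = $2,040.51 − $255.06 = $1,785.45
Federal income tax: $1,785.45 × 0.245 = $437.44
Local income tax: $1,785.45 × 0.03 = $53.56
State tax withheld: $1,785.45 × 0.02 = $35.71
OASDI: $2,040.51 × 0.07 = $142.84
PFL insurance: $2,040.51 × 0.002 = $4.08
State disability insurance: only $115,874.02 − $114,644.91 = $1,229.11 of this check is subject → $1,229.11 × 0.01 = $12.29
Union dues: $64.69
Charitable contribution: $18.55
Total deductions = $81.62 + $173.44 + $437.44 + $53.56 + $35.71 + $142.84 + $4.08 + $12.29 + $64.69 + $18.55 = $1,024.22
Net pay = $2,040.51 − $1,024.22 = $1,016.29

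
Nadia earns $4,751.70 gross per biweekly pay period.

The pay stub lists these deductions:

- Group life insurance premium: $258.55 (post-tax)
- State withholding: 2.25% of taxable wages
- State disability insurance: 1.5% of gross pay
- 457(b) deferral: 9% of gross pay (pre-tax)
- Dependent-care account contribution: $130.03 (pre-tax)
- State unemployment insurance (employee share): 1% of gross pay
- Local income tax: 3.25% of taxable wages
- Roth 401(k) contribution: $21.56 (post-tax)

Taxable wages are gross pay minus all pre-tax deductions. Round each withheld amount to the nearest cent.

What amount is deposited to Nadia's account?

$3,564.43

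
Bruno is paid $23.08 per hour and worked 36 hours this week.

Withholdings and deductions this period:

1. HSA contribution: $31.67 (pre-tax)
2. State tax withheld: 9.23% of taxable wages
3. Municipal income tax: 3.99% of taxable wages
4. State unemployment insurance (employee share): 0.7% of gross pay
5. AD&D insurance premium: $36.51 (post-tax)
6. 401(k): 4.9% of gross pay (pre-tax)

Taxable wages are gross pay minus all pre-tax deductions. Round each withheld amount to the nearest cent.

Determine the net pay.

$615.90

Gross pay: 36 × $23.08 = $830.88
401(k): $830.88 × 0.049 = $40.71
HSA contribution: $31.67
Pre-tax total = $40.71 + $31.67 = $72.38
Taxable wages = $830.88 − $72.38 = $758.50
State tax withheld: $758.50 × 0.0923 = $70.01
Municipal income tax: $758.50 × 0.0399 = $30.26
State unemployment insurance (employee share): $830.88 × 0.007 = $5.82
AD&D insurance premium: $36.51
Total deductions = $40.71 + $31.67 + $70.01 + $30.26 + $5.82 + $36.51 = $214.98
Net pay = $830.88 − $214.98 = $615.90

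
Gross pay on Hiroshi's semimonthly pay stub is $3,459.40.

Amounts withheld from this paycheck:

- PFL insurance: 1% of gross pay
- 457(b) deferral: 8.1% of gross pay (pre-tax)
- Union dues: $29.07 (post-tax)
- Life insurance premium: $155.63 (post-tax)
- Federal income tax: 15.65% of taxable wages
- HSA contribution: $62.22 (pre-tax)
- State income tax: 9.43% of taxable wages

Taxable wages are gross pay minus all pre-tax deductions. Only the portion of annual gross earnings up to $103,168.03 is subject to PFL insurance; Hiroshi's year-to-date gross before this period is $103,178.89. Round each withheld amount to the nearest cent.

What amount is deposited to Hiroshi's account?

HSA contribution: $62.22
457(b) deferral: $3,459.40 × 0.081 = $280.21
Pre-tax total = $62.22 + $280.21 = $342.43
Taxable wages = $3,459.40 − $342.43 = $3,116.97
State income tax: $3,116.97 × 0.0943 = $293.93
Federal income tax: $3,116.97 × 0.1565 = $487.81
PFL insurance: annual cap $103,168.03 already reached (YTD $103,178.89), so $0.00
Life insurance premium: $155.63
Union dues: $29.07
Total deductions = $62.22 + $280.21 + $293.93 + $487.81 + $0.00 + $155.63 + $29.07 = $1,308.87
Net pay = $3,459.40 − $1,308.87 = $2,150.53

$2,150.53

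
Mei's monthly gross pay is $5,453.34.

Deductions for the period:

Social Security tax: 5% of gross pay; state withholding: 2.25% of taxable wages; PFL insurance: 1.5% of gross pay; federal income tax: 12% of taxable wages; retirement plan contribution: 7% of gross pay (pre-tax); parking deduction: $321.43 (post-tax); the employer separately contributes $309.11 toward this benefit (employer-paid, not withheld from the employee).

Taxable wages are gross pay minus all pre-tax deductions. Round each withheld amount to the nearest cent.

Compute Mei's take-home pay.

$3,673.01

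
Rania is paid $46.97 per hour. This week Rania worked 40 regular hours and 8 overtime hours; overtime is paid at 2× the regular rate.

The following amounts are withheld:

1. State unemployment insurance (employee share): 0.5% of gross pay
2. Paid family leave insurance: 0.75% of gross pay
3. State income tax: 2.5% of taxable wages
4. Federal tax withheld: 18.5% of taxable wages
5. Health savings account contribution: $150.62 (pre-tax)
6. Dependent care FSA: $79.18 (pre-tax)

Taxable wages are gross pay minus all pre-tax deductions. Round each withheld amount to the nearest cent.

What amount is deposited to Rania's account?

$1863.53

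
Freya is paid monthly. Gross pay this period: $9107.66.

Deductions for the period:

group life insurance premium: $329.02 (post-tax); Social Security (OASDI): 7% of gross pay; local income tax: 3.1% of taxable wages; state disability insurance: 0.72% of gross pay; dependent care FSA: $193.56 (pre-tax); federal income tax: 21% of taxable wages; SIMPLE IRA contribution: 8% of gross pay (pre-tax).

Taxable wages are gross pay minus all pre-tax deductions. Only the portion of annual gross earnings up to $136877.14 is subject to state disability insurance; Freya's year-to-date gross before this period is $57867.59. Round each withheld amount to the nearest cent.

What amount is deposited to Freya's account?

$5180.65

Dependent care FSA: $193.56
SIMPLE IRA contribution: $9107.66 × 0.08 = $728.61
Pre-tax total = $193.56 + $728.61 = $922.17
Taxable wages = $9107.66 − $922.17 = $8185.49
Federal income tax: $8185.49 × 0.21 = $1718.95
Local income tax: $8185.49 × 0.031 = $253.75
Social Security (OASDI): $9107.66 × 0.07 = $637.54
State disability insurance: cap not yet reached, full $9107.66 is subject → $9107.66 × 0.0072 = $65.58
Group life insurance premium: $329.02
Total deductions = $193.56 + $728.61 + $1718.95 + $253.75 + $637.54 + $65.58 + $329.02 = $3927.01
Net pay = $9107.66 − $3927.01 = $5180.65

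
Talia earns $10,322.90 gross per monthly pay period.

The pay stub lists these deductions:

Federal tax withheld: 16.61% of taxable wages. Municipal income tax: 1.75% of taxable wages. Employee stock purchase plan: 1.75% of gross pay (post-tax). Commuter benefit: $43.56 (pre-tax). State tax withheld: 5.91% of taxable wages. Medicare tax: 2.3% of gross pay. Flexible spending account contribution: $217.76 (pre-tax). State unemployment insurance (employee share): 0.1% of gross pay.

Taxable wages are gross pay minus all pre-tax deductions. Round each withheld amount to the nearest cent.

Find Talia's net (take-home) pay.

$7,191.23

Flexible spending account contribution: $217.76
Commuter benefit: $43.56
Pre-tax total = $217.76 + $43.56 = $261.32
Taxable wages = $10,322.90 − $261.32 = $10,061.58
Federal tax withheld: $10,061.58 × 0.1661 = $1,671.23
Municipal income tax: $10,061.58 × 0.0175 = $176.08
State tax withheld: $10,061.58 × 0.0591 = $594.64
State unemployment insurance (employee share): $10,322.90 × 0.001 = $10.32
Medicare tax: $10,322.90 × 0.023 = $237.43
Employee stock purchase plan: $10,322.90 × 0.0175 = $180.65
Total deductions = $217.76 + $43.56 + $1,671.23 + $176.08 + $594.64 + $10.32 + $237.43 + $180.65 = $3,131.67
Net pay = $10,322.90 − $3,131.67 = $7,191.23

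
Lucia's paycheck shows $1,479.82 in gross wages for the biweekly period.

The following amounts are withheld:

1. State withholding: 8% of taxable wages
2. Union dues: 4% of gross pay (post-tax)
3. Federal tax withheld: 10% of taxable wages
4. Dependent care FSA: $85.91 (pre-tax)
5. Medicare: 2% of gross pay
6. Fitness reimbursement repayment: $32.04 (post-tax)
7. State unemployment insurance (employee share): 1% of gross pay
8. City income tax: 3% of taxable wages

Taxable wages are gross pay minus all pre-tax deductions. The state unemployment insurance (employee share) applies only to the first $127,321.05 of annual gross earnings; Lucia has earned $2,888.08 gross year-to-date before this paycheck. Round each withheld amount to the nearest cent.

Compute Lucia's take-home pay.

$965.56

Dependent care FSA: $85.91
Taxable wages = $1,479.82 − $85.91 = $1,393.91
City income tax: $1,393.91 × 0.03 = $41.82
State withholding: $1,393.91 × 0.08 = $111.51
Federal tax withheld: $1,393.91 × 0.1 = $139.39
State unemployment insurance (employee share): cap not yet reached, full $1,479.82 is subject → $1,479.82 × 0.01 = $14.80
Medicare: $1,479.82 × 0.02 = $29.60
Fitness reimbursement repayment: $32.04
Union dues: $1,479.82 × 0.04 = $59.19
Total deductions = $85.91 + $41.82 + $111.51 + $139.39 + $14.80 + $29.60 + $32.04 + $59.19 = $514.26
Net pay = $1,479.82 − $514.26 = $965.56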